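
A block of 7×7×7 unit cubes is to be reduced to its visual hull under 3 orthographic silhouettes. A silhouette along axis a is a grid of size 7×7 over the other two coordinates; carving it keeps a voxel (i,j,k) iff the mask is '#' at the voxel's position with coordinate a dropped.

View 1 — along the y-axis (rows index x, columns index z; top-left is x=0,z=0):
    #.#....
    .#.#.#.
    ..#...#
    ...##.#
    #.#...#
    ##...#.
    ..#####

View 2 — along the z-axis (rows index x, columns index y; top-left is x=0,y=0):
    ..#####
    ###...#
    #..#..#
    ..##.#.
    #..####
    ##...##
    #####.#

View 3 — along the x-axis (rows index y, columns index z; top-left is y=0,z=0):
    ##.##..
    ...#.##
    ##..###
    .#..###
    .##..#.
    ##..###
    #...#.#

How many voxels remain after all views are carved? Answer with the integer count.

47 voxels

before carving: 343 voxels (7×7×7)
after view 1 [y-axis, 21 of 49 cells solid] → remaining = 147
after view 2 [z-axis, 30 of 49 cells solid] → remaining = 94
after view 3 [x-axis, 27 of 49 cells solid] → remaining = 47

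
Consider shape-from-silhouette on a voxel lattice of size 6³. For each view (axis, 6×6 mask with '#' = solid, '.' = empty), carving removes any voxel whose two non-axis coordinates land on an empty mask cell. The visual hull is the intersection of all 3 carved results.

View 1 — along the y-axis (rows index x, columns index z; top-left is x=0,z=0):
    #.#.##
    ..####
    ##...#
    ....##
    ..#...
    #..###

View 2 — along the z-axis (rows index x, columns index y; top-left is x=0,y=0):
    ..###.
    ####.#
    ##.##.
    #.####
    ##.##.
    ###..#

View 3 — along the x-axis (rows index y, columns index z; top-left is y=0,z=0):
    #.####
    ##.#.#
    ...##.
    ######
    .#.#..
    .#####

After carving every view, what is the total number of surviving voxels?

full grid |V| = 216
  1. axis=1 (XZ plane), |mask|=18  ⇒  voxels=108
  2. axis=2 (XY plane), |mask|=25  ⇒  voxels=74
  3. axis=0 (YZ plane), |mask|=24  ⇒  voxels=51

voxel count = 51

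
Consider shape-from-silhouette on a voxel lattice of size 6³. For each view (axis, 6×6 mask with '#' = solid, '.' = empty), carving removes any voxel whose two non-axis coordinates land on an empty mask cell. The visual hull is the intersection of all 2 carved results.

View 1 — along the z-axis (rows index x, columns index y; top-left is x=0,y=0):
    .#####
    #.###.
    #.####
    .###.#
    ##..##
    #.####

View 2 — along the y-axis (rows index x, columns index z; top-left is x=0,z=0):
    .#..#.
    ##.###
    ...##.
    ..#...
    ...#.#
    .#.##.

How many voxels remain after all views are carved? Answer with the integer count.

initial block: 6^3 = 216
V1 z: intersect with XY mask (27 set) -- 162 left
V2 y: intersect with XZ mask (15 set) -- 67 left

voxel count = 67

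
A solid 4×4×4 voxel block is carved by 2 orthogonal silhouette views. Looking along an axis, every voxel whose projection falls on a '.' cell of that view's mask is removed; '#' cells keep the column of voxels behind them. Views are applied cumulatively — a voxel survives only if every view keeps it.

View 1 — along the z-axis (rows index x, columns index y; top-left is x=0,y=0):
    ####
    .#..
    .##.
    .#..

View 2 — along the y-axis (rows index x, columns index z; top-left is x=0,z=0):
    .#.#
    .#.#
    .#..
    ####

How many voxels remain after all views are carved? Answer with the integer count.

|visual hull| = 16

full grid |V| = 64
after view 1 [z-axis, 8 of 16 cells solid] → remaining = 32
after view 2 [y-axis, 9 of 16 cells solid] → remaining = 16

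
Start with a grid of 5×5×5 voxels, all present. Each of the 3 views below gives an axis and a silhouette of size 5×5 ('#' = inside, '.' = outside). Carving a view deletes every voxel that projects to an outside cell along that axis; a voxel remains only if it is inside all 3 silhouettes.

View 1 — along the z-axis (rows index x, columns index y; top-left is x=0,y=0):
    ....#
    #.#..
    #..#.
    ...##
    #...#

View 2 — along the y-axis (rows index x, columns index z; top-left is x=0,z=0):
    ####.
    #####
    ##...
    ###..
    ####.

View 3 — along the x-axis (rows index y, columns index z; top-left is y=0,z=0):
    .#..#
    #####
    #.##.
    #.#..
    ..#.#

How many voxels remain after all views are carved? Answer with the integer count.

full grid |V| = 125
  1. axis=2 (XY plane), |mask|=9  ⇒  voxels=45
  2. axis=1 (XZ plane), |mask|=18  ⇒  voxels=32
  3. axis=0 (YZ plane), |mask|=14  ⇒  voxels=13

voxel count = 13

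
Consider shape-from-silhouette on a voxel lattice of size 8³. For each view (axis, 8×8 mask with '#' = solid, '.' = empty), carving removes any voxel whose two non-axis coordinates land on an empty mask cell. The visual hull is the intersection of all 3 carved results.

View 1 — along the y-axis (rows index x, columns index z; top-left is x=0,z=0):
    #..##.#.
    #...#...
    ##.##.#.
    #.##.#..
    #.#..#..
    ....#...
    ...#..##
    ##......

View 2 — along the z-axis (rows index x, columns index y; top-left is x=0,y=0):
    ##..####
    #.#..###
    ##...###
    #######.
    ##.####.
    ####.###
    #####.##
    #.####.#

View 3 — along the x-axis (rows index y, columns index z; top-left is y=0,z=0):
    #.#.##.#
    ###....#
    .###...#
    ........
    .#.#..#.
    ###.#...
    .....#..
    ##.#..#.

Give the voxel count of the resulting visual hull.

start: 8×8×8 = 512 voxels
[1] y-view keeps 24 columns → grid now 192
[2] z-view keeps 49 columns → grid now 145
[3] x-view keeps 25 columns → grid now 62

|visual hull| = 62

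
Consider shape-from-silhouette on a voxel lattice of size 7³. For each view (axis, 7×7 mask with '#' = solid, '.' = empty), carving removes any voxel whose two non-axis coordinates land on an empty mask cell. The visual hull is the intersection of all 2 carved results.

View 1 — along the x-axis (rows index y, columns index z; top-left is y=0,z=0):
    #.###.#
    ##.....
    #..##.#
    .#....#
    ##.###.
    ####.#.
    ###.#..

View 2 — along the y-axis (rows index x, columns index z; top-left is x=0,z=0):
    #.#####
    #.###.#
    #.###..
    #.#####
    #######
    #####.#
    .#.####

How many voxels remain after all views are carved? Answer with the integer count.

|visual hull| = 151

start: 7×7×7 = 343 voxels
V1 x: intersect with YZ mask (27 set) -- 189 left
V2 y: intersect with XZ mask (39 set) -- 151 left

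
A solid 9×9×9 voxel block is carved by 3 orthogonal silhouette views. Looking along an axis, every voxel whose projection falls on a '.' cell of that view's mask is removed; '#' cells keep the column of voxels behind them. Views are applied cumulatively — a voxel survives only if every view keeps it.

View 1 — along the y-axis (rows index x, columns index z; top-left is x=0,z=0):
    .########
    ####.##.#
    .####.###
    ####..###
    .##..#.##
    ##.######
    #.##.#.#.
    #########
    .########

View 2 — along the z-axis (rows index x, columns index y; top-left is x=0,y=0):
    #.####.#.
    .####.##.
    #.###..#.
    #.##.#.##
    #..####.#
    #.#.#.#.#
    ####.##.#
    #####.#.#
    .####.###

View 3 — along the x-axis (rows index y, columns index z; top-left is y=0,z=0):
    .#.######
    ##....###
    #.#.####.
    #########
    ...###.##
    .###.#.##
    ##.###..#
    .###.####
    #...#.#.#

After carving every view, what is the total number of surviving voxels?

initial block: 9^3 = 729
V1 y: intersect with XZ mask (64 set) -- 576 left
V2 z: intersect with XY mask (55 set) -- 391 left
V3 x: intersect with YZ mask (55 set) -- 273 left

remaining voxels: 273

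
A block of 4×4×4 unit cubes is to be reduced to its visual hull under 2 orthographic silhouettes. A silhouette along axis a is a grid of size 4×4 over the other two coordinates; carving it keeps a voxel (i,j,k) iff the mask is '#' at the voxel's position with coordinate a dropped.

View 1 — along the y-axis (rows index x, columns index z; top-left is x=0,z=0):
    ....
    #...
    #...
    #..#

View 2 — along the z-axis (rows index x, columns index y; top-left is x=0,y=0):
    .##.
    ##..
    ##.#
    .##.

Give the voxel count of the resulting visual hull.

initial block: 4^3 = 64
  1. axis=1 (XZ plane), |mask|=4  ⇒  voxels=16
  2. axis=2 (XY plane), |mask|=9  ⇒  voxels=9

9 voxels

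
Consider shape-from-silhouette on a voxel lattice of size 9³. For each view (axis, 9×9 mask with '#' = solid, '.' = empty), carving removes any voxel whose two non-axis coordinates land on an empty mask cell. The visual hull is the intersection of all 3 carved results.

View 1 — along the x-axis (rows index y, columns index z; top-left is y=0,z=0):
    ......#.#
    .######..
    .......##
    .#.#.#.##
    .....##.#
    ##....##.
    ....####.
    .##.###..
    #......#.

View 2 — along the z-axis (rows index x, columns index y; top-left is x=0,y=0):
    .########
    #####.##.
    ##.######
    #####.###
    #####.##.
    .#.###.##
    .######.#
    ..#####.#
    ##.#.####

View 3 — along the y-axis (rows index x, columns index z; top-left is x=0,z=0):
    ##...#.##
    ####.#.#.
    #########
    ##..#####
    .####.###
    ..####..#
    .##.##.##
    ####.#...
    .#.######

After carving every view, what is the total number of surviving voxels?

start: 9×9×9 = 729 voxels
  1. axis=0 (YZ plane), |mask|=33  ⇒  voxels=297
  2. axis=2 (XY plane), |mask|=64  ⇒  voxels=244
  3. axis=1 (XZ plane), |mask|=57  ⇒  voxels=174

remaining voxels: 174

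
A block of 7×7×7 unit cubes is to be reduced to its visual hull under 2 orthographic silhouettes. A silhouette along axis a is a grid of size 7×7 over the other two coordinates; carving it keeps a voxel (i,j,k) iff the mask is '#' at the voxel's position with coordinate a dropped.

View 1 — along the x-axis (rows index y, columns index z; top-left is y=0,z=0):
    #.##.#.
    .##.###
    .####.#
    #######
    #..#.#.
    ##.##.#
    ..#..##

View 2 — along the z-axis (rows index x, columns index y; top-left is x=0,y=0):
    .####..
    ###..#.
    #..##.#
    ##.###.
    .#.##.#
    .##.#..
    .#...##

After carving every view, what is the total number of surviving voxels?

124 voxels

initial block: 7^3 = 343
after view 1 [x-axis, 32 of 49 cells solid] → remaining = 224
after view 2 [z-axis, 27 of 49 cells solid] → remaining = 124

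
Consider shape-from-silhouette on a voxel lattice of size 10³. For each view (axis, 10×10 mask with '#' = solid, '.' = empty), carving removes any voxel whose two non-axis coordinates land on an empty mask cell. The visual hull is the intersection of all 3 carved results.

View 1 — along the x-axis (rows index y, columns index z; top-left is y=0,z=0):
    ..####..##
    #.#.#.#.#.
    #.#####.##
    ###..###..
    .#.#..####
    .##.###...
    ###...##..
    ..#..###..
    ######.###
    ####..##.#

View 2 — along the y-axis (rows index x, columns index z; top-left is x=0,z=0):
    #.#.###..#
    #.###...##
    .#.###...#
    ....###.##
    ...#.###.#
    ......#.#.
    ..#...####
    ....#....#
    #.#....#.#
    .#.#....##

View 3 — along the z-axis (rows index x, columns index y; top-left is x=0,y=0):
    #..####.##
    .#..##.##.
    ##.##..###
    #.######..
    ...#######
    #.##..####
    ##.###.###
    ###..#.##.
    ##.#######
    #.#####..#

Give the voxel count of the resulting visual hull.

before carving: 1000 voxels (10×10×10)
V1 x: intersect with YZ mask (61 set) -- 610 left
V2 y: intersect with XZ mask (44 set) -- 263 left
V3 z: intersect with XY mask (70 set) -- 184 left

184 voxels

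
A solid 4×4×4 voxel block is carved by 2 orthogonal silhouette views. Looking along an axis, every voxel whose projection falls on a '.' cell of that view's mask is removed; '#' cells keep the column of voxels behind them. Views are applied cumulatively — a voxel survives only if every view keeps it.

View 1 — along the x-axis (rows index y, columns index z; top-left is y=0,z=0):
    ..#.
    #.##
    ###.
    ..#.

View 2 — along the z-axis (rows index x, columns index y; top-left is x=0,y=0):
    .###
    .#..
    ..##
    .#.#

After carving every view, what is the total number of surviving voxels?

|visual hull| = 18

initial block: 4^3 = 64
V1 x: intersect with YZ mask (8 set) -- 32 left
V2 z: intersect with XY mask (8 set) -- 18 left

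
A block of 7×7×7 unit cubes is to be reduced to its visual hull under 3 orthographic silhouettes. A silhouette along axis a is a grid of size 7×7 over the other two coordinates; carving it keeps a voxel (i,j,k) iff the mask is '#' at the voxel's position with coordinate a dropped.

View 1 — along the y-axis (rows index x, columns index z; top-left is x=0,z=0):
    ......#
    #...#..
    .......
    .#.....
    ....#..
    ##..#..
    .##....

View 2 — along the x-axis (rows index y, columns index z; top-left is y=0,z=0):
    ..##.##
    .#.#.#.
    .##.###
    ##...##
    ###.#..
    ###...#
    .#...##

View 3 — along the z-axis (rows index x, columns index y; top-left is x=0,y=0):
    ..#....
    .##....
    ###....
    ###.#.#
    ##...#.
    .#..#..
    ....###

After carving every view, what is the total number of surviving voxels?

initial block: 7^3 = 343
carve view 1 (along y, XZ-mask fill 10/49): 70 voxels remain
carve view 2 (along x, YZ-mask fill 27/49): 39 voxels remain
carve view 3 (along z, XY-mask fill 19/49): 15 voxels remain

15 voxels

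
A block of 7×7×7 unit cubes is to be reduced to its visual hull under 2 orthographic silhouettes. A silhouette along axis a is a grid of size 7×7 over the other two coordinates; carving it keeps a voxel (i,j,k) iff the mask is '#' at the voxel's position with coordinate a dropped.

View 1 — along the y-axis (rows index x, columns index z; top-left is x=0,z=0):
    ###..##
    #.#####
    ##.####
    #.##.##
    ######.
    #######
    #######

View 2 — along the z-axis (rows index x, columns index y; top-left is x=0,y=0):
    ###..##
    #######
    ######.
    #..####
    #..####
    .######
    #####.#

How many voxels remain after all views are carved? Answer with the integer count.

start: 7×7×7 = 343 voxels
  1. axis=1 (XZ plane), |mask|=42  ⇒  voxels=294
  2. axis=2 (XY plane), |mask|=40  ⇒  voxels=242

voxel count = 242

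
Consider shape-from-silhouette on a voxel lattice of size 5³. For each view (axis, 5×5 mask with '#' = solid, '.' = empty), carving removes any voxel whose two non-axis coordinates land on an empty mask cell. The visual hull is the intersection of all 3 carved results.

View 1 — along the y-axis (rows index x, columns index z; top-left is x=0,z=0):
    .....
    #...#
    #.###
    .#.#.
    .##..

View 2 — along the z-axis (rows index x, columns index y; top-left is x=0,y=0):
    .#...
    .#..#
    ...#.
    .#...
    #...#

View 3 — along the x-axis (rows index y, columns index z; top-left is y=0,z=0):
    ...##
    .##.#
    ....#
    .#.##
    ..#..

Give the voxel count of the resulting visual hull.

|visual hull| = 5

before carving: 125 voxels (5×5×5)
carve view 1 (along y, XZ-mask fill 10/25): 50 voxels remain
carve view 2 (along z, XY-mask fill 7/25): 14 voxels remain
carve view 3 (along x, YZ-mask fill 10/25): 5 voxels remain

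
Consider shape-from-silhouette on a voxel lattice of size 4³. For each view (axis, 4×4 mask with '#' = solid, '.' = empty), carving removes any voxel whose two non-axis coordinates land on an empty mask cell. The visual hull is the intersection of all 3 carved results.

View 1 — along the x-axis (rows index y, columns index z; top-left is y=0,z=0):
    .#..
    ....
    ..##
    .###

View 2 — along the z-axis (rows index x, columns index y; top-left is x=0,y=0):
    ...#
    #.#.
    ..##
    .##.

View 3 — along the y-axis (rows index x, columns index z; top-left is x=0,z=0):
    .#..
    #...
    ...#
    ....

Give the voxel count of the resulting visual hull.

full grid |V| = 64
after view 1 [x-axis, 6 of 16 cells solid] → remaining = 24
after view 2 [z-axis, 7 of 16 cells solid] → remaining = 13
after view 3 [y-axis, 3 of 16 cells solid] → remaining = 3

remaining voxels: 3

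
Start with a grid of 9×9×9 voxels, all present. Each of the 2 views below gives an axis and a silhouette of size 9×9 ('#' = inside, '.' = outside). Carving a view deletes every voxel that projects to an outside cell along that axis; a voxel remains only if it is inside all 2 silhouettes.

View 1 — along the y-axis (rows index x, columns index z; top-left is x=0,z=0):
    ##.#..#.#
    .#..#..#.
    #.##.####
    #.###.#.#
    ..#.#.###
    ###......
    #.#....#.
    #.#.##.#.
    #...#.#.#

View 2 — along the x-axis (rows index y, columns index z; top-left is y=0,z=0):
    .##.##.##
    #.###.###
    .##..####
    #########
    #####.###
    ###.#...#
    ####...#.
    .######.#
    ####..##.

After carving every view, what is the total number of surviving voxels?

initial block: 9^3 = 729
[1] y-view keeps 41 columns → grid now 369
[2] x-view keeps 59 columns → grid now 276

276 voxels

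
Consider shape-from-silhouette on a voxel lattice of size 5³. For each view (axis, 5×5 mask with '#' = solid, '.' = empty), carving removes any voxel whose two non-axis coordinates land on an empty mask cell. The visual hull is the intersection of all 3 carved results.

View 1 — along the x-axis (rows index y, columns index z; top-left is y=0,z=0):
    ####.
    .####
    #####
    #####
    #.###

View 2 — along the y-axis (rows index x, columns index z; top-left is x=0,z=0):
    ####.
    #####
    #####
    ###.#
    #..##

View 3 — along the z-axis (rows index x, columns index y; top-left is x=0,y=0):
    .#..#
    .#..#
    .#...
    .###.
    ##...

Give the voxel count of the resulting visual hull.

|visual hull| = 33

before carving: 125 voxels (5×5×5)
V1 x: intersect with YZ mask (22 set) -- 110 left
V2 y: intersect with XZ mask (21 set) -- 92 left
V3 z: intersect with XY mask (10 set) -- 33 left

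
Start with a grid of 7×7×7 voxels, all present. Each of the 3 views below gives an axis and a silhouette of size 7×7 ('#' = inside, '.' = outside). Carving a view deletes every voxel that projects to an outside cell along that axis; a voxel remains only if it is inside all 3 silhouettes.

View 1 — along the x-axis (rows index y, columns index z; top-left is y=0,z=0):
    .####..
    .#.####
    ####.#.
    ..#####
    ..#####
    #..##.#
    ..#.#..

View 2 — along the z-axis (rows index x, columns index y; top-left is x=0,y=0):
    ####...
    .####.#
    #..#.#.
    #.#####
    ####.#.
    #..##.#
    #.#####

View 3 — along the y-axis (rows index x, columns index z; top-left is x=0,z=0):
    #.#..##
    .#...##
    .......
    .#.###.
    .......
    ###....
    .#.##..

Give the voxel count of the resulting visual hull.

|visual hull| = 50

full grid |V| = 343
after view 1 [x-axis, 30 of 49 cells solid] → remaining = 210
after view 2 [z-axis, 33 of 49 cells solid] → remaining = 143
after view 3 [y-axis, 17 of 49 cells solid] → remaining = 50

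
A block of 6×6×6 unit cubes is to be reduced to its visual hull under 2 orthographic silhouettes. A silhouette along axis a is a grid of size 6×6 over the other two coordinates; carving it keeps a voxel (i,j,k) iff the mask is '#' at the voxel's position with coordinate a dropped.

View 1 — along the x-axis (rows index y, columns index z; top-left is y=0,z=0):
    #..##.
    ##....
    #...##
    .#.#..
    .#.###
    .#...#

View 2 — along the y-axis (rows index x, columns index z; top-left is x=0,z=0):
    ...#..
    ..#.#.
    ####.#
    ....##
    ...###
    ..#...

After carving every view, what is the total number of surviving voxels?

start: 6×6×6 = 216 voxels
[1] x-view keeps 16 columns → grid now 96
[2] y-view keeps 14 columns → grid now 34

|visual hull| = 34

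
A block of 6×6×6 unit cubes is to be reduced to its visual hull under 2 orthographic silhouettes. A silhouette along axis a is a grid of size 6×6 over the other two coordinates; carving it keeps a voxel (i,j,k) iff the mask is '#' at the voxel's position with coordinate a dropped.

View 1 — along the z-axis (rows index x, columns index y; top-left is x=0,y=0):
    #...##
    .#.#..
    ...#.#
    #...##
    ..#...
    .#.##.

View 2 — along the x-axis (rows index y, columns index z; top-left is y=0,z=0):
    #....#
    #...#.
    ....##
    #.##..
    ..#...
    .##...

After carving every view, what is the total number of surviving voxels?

initial block: 6^3 = 216
carve view 1 (along z, XY-mask fill 14/36): 84 voxels remain
carve view 2 (along x, YZ-mask fill 12/36): 28 voxels remain

|visual hull| = 28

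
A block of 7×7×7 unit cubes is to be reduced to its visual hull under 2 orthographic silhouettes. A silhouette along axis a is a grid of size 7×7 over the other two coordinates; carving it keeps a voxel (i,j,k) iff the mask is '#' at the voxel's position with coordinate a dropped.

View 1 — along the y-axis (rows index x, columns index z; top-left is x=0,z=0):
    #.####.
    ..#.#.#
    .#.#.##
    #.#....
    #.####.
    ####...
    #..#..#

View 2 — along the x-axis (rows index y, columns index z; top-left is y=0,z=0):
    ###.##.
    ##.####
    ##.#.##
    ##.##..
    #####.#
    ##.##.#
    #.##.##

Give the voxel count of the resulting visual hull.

full grid |V| = 343
  1. axis=1 (XZ plane), |mask|=26  ⇒  voxels=182
  2. axis=0 (YZ plane), |mask|=36  ⇒  voxels=134

voxel count = 134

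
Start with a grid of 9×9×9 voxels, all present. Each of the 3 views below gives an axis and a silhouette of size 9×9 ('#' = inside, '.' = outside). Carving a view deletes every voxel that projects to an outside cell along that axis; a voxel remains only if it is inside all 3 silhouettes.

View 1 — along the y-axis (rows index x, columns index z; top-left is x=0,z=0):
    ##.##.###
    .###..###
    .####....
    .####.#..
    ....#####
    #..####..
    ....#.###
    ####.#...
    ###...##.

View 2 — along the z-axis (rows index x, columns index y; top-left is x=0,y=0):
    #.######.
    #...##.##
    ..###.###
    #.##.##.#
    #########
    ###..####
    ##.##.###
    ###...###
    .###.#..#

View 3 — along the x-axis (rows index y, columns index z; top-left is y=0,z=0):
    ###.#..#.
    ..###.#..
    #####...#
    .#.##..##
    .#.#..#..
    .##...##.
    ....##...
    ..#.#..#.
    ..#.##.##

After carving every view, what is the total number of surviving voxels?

start: 9×9×9 = 729 voxels
[1] y-view keeps 46 columns → grid now 414
[2] z-view keeps 58 columns → grid now 296
[3] x-view keeps 37 columns → grid now 142

142 voxels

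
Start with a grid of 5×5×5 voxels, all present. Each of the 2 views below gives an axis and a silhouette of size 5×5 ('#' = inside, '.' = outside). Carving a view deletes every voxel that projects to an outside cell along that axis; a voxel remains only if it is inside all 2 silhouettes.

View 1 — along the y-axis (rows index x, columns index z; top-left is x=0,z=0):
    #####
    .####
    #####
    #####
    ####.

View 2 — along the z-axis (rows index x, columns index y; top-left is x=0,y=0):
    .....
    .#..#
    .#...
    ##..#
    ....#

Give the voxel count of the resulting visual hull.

32 voxels

start: 5×5×5 = 125 voxels
[1] y-view keeps 23 columns → grid now 115
[2] z-view keeps 7 columns → grid now 32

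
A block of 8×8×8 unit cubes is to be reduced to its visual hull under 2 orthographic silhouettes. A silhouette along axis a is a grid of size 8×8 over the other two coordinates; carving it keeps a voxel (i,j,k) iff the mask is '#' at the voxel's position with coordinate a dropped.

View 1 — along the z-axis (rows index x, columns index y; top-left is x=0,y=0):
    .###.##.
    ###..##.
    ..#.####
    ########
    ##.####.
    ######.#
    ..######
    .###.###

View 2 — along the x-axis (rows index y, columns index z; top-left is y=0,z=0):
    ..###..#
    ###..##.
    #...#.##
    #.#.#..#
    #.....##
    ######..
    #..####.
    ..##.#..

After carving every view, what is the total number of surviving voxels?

before carving: 512 voxels (8×8×8)
V1 z: intersect with XY mask (48 set) -- 384 left
V2 x: intersect with YZ mask (34 set) -- 211 left

211 voxels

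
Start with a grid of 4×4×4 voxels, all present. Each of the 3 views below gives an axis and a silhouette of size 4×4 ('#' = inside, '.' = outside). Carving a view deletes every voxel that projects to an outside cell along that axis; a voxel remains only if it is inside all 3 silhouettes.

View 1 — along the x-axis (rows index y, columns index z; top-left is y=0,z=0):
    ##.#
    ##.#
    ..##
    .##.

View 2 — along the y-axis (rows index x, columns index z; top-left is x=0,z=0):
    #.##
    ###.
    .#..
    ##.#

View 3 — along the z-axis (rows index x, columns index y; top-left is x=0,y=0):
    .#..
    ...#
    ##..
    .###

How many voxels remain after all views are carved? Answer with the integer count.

|visual hull| = 11

start: 4×4×4 = 64 voxels
V1 x: intersect with YZ mask (10 set) -- 40 left
V2 y: intersect with XZ mask (10 set) -- 25 left
V3 z: intersect with XY mask (7 set) -- 11 left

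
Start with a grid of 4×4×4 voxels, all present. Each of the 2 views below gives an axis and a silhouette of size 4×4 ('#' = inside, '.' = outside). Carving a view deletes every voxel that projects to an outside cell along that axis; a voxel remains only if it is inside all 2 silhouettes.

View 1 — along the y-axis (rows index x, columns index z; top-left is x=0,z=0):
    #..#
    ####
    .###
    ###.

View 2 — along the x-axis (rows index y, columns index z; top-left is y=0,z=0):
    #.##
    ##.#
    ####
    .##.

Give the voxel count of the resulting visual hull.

|visual hull| = 36

full grid |V| = 64
[1] y-view keeps 12 columns → grid now 48
[2] x-view keeps 12 columns → grid now 36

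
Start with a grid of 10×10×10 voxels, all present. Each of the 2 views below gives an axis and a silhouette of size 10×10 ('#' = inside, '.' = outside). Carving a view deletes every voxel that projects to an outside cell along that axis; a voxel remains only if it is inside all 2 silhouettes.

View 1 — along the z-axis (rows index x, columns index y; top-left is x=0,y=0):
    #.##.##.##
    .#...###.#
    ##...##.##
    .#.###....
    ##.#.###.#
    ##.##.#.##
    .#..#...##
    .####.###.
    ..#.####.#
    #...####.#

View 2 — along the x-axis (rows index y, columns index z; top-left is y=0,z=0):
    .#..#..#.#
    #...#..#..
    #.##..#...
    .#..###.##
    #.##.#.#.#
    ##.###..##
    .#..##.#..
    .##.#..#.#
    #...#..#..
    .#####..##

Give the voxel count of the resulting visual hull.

initial block: 10^3 = 1000
step 1: project along z, AND mask (59/100) → |grid| = 590
step 2: project along x, AND mask (49/100) → |grid| = 296

remaining voxels: 296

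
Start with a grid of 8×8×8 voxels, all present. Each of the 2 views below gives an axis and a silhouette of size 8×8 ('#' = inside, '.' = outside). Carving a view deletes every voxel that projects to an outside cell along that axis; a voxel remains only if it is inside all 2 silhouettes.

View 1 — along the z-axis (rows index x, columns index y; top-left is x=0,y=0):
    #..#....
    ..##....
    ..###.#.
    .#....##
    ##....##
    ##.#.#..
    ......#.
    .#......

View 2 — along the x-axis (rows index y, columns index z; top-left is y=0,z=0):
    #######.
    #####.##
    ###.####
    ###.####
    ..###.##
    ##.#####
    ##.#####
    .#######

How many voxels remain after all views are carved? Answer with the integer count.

before carving: 512 voxels (8×8×8)
carve view 1 (along z, XY-mask fill 21/64): 168 voxels remain
carve view 2 (along x, YZ-mask fill 54/64): 145 voxels remain

145 voxels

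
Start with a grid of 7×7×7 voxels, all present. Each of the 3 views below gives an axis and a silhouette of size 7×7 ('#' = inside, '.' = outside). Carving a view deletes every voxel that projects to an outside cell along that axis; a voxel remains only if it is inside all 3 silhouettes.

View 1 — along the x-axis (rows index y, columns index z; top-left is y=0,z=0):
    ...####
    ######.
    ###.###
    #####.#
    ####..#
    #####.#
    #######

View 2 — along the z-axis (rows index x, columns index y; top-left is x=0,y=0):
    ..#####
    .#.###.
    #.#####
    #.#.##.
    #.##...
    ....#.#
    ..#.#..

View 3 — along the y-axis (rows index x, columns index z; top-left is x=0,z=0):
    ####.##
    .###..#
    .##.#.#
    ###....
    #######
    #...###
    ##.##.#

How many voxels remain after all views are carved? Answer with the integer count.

101 voxels

full grid |V| = 343
[1] x-view keeps 40 columns → grid now 280
[2] z-view keeps 26 columns → grid now 147
[3] y-view keeps 33 columns → grid now 101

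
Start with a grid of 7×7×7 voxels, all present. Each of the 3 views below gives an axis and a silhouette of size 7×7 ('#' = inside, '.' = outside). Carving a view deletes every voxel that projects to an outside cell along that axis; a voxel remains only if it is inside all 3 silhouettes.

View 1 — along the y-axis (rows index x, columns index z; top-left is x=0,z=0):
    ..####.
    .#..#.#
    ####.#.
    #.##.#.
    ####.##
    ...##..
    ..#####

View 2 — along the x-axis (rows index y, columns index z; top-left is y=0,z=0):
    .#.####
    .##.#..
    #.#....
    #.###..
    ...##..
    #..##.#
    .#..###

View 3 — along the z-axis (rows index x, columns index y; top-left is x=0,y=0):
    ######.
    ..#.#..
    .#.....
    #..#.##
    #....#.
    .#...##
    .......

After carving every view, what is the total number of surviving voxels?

before carving: 343 voxels (7×7×7)
[1] y-view keeps 29 columns → grid now 203
[2] x-view keeps 24 columns → grid now 100
[3] z-view keeps 18 columns → grid now 35

35 voxels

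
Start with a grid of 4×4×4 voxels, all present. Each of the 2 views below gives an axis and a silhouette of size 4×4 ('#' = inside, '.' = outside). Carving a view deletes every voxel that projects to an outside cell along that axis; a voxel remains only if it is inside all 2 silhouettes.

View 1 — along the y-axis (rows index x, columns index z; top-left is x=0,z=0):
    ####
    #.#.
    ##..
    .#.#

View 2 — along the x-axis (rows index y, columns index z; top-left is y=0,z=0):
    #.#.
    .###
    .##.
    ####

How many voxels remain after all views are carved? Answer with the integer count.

start: 4×4×4 = 64 voxels
  1. axis=1 (XZ plane), |mask|=10  ⇒  voxels=40
  2. axis=0 (YZ plane), |mask|=11  ⇒  voxels=27

remaining voxels: 27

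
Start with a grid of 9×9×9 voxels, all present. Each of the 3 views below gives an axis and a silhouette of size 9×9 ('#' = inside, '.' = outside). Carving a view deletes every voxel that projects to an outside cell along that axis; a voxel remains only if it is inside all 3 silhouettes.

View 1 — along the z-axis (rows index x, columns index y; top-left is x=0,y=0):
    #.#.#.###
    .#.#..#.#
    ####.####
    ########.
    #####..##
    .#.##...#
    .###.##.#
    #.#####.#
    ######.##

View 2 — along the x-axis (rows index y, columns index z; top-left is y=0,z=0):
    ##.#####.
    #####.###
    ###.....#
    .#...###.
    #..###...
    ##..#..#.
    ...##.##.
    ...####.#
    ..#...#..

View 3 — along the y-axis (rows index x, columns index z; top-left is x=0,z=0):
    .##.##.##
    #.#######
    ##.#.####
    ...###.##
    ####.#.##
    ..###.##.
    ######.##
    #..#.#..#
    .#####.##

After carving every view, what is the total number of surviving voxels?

voxel count = 181

before carving: 729 voxels (9×9×9)
V1 z: intersect with XY mask (58 set) -- 522 left
V2 x: intersect with YZ mask (42 set) -- 267 left
V3 y: intersect with XZ mask (57 set) -- 181 left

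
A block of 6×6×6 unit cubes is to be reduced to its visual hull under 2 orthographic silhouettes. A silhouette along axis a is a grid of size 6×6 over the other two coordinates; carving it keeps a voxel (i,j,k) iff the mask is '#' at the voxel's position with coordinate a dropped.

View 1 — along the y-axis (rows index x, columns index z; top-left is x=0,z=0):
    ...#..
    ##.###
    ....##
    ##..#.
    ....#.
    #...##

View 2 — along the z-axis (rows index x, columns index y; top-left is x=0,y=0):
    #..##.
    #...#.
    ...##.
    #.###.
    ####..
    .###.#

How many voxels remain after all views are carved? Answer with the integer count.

initial block: 6^3 = 216
carve view 1 (along y, XZ-mask fill 15/36): 90 voxels remain
carve view 2 (along z, XY-mask fill 19/36): 45 voxels remain

45 voxels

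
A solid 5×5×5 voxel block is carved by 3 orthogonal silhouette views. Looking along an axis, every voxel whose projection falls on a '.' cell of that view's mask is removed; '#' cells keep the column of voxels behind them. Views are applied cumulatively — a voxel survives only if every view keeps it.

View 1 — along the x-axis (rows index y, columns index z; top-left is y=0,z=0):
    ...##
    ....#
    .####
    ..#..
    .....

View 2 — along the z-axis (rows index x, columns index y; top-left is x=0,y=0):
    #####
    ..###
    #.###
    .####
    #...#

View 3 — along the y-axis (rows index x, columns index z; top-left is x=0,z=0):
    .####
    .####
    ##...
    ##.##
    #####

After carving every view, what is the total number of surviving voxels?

20 voxels

start: 5×5×5 = 125 voxels
after view 1 [x-axis, 8 of 25 cells solid] → remaining = 40
after view 2 [z-axis, 18 of 25 cells solid] → remaining = 28
after view 3 [y-axis, 19 of 25 cells solid] → remaining = 20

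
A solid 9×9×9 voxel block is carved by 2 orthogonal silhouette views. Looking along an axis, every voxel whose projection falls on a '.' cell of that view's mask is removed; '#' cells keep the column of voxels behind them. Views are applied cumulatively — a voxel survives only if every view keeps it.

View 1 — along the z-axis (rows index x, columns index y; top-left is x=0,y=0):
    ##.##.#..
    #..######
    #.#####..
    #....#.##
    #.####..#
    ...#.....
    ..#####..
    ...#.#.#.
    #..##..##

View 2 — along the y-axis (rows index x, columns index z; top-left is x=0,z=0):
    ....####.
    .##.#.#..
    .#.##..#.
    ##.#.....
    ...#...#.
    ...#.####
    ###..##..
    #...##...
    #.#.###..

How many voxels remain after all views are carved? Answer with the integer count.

initial block: 9^3 = 729
[1] z-view keeps 42 columns → grid now 378
[2] y-view keeps 35 columns → grid now 160

remaining voxels: 160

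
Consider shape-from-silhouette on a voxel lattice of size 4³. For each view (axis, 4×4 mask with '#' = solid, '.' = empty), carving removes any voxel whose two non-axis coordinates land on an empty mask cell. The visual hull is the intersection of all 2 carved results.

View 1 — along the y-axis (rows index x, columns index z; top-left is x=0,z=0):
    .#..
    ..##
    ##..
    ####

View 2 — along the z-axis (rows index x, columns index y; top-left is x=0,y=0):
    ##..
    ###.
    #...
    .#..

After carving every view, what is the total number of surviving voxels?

voxel count = 14

start: 4×4×4 = 64 voxels
V1 y: intersect with XZ mask (9 set) -- 36 left
V2 z: intersect with XY mask (7 set) -- 14 left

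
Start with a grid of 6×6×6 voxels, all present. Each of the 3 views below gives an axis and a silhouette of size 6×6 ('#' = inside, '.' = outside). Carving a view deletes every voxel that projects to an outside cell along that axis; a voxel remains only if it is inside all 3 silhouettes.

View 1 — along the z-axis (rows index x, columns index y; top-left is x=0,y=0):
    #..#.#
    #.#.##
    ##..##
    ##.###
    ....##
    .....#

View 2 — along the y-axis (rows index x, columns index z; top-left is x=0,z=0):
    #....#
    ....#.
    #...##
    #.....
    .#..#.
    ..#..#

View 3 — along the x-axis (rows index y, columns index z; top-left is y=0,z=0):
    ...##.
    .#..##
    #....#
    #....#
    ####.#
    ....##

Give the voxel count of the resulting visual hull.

before carving: 216 voxels (6×6×6)
  1. axis=2 (XY plane), |mask|=19  ⇒  voxels=114
  2. axis=1 (XZ plane), |mask|=11  ⇒  voxels=33
  3. axis=0 (YZ plane), |mask|=16  ⇒  voxels=17

17 voxels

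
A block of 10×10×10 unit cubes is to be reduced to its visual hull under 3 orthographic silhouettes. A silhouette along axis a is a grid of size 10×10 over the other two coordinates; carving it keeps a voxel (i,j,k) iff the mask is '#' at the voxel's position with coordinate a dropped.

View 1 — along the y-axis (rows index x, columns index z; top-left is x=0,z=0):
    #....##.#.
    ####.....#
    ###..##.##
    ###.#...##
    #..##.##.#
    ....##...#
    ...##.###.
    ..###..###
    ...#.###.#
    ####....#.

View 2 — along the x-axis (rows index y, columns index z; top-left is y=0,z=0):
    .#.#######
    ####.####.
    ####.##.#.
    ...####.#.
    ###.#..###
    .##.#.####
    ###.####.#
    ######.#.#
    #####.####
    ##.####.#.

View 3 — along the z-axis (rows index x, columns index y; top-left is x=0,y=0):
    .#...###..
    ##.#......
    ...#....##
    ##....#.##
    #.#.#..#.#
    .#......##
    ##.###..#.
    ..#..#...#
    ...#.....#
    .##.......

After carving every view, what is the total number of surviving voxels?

start: 10×10×10 = 1000 voxels
V1 y: intersect with XZ mask (52 set) -- 520 left
V2 x: intersect with YZ mask (74 set) -- 381 left
V3 z: intersect with XY mask (36 set) -- 134 left

134 voxels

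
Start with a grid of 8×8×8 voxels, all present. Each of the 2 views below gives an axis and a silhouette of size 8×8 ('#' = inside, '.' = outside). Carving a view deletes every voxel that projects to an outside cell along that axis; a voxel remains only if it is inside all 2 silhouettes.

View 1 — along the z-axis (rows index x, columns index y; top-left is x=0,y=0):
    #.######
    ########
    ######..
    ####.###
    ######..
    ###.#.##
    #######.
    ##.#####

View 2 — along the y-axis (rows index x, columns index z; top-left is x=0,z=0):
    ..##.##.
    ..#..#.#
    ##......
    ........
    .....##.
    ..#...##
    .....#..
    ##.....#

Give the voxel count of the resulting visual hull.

full grid |V| = 512
[1] z-view keeps 54 columns → grid now 432
[2] y-view keeps 18 columns → grid now 122

voxel count = 122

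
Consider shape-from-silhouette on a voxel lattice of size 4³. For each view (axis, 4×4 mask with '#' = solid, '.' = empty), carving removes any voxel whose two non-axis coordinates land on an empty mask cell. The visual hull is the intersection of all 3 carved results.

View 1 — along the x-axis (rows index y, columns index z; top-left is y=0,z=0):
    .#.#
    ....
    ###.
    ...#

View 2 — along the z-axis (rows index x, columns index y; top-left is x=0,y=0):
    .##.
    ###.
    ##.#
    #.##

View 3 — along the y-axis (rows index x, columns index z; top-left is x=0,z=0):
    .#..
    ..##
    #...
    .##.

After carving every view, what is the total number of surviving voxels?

initial block: 4^3 = 64
[1] x-view keeps 6 columns → grid now 24
[2] z-view keeps 11 columns → grid now 17
[3] y-view keeps 6 columns → grid now 6

|visual hull| = 6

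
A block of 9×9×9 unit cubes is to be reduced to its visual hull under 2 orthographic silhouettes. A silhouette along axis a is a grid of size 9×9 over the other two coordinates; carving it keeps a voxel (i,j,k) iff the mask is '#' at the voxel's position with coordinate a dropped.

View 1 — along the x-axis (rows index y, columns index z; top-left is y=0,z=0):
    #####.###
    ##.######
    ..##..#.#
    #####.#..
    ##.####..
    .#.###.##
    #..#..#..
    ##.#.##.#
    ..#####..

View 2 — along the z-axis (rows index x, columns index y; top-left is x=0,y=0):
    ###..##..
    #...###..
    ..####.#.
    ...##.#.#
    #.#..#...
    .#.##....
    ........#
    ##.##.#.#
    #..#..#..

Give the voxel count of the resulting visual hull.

initial block: 9^3 = 729
carve view 1 (along x, YZ-mask fill 52/81): 468 voxels remain
carve view 2 (along z, XY-mask fill 34/81): 196 voxels remain

remaining voxels: 196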